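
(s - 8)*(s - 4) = s^2 - 12*s + 32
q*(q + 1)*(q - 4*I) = q^3 + q^2 - 4*I*q^2 - 4*I*q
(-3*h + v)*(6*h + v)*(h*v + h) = -18*h^3*v - 18*h^3 + 3*h^2*v^2 + 3*h^2*v + h*v^3 + h*v^2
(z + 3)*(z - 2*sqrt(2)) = z^2 - 2*sqrt(2)*z + 3*z - 6*sqrt(2)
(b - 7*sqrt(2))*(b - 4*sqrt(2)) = b^2 - 11*sqrt(2)*b + 56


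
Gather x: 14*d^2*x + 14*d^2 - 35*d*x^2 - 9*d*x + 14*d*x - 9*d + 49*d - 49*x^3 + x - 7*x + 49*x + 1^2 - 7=14*d^2 - 35*d*x^2 + 40*d - 49*x^3 + x*(14*d^2 + 5*d + 43) - 6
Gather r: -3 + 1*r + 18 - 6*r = 15 - 5*r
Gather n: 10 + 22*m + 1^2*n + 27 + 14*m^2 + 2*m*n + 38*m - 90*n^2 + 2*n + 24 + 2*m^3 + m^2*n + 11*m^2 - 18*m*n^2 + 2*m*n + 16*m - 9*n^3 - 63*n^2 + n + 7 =2*m^3 + 25*m^2 + 76*m - 9*n^3 + n^2*(-18*m - 153) + n*(m^2 + 4*m + 4) + 68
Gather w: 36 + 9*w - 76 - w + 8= 8*w - 32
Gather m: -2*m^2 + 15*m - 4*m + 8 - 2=-2*m^2 + 11*m + 6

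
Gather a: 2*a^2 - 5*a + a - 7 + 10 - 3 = 2*a^2 - 4*a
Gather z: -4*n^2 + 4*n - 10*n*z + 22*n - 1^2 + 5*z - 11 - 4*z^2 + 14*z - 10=-4*n^2 + 26*n - 4*z^2 + z*(19 - 10*n) - 22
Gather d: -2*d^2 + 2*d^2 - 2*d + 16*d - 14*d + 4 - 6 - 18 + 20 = 0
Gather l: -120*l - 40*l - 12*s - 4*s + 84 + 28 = -160*l - 16*s + 112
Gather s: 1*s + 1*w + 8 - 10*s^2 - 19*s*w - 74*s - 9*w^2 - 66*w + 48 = -10*s^2 + s*(-19*w - 73) - 9*w^2 - 65*w + 56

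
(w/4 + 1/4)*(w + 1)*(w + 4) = w^3/4 + 3*w^2/2 + 9*w/4 + 1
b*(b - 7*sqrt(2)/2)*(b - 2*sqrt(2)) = b^3 - 11*sqrt(2)*b^2/2 + 14*b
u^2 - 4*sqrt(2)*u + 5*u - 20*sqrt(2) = (u + 5)*(u - 4*sqrt(2))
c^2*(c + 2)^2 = c^4 + 4*c^3 + 4*c^2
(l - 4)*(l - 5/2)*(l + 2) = l^3 - 9*l^2/2 - 3*l + 20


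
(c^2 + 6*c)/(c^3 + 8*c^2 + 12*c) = 1/(c + 2)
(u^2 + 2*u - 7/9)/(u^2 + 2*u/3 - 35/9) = (3*u - 1)/(3*u - 5)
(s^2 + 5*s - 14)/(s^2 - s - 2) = (s + 7)/(s + 1)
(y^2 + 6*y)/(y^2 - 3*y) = (y + 6)/(y - 3)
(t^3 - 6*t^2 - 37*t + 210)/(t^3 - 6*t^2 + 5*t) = (t^2 - t - 42)/(t*(t - 1))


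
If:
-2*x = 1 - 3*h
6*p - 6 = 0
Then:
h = 2*x/3 + 1/3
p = 1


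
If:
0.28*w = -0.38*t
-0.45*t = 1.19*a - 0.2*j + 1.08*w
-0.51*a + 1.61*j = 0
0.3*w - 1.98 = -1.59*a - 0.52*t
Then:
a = 1.15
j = 0.37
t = 1.28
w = -1.74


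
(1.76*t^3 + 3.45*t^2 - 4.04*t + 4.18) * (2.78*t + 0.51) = 4.8928*t^4 + 10.4886*t^3 - 9.4717*t^2 + 9.56*t + 2.1318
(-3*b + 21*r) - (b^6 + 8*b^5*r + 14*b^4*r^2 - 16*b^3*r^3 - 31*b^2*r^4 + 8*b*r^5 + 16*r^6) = -b^6 - 8*b^5*r - 14*b^4*r^2 + 16*b^3*r^3 + 31*b^2*r^4 - 8*b*r^5 - 3*b - 16*r^6 + 21*r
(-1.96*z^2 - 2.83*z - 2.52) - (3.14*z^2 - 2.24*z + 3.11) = -5.1*z^2 - 0.59*z - 5.63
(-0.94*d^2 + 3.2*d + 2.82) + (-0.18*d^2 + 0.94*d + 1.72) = -1.12*d^2 + 4.14*d + 4.54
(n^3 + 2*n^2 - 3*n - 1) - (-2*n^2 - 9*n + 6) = n^3 + 4*n^2 + 6*n - 7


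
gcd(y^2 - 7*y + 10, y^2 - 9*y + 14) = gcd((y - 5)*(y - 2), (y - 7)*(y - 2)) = y - 2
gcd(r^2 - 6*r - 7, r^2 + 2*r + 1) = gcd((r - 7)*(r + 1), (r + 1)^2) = r + 1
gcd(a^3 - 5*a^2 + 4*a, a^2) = a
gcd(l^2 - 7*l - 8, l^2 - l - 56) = l - 8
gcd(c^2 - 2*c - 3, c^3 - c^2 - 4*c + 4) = 1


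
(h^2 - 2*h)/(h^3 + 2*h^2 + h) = (h - 2)/(h^2 + 2*h + 1)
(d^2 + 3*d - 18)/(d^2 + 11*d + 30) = (d - 3)/(d + 5)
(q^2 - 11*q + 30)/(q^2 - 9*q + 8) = (q^2 - 11*q + 30)/(q^2 - 9*q + 8)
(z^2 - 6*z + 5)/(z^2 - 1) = (z - 5)/(z + 1)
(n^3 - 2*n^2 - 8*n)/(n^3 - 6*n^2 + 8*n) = (n + 2)/(n - 2)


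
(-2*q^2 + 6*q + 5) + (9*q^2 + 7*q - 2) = 7*q^2 + 13*q + 3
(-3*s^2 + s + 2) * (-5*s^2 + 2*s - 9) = 15*s^4 - 11*s^3 + 19*s^2 - 5*s - 18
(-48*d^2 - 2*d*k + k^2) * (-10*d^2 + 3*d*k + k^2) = 480*d^4 - 124*d^3*k - 64*d^2*k^2 + d*k^3 + k^4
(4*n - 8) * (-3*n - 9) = -12*n^2 - 12*n + 72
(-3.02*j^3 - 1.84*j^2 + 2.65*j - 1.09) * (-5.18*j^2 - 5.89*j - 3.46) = 15.6436*j^5 + 27.319*j^4 + 7.5598*j^3 - 3.5959*j^2 - 2.7489*j + 3.7714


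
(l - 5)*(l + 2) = l^2 - 3*l - 10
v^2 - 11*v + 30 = (v - 6)*(v - 5)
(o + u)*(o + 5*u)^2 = o^3 + 11*o^2*u + 35*o*u^2 + 25*u^3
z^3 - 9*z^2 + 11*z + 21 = (z - 7)*(z - 3)*(z + 1)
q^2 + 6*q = q*(q + 6)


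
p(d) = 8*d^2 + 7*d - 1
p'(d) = 16*d + 7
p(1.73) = 35.05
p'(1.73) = 34.68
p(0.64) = 6.76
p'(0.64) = 17.24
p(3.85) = 144.53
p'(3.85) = 68.60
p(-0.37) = -2.49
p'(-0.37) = 1.08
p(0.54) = 5.11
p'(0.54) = 15.64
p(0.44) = 3.63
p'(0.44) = 14.04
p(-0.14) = -1.82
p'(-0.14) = 4.76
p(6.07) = 336.25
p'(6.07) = 104.12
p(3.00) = 92.00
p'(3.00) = 55.00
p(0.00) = -1.00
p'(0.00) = 7.00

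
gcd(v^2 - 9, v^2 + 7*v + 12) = v + 3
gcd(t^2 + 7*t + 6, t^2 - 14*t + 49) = 1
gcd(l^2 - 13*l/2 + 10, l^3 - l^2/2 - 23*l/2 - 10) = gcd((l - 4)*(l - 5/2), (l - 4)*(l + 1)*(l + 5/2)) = l - 4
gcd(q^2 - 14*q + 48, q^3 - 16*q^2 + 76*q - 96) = q^2 - 14*q + 48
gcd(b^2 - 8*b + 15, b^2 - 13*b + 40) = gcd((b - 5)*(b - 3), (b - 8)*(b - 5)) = b - 5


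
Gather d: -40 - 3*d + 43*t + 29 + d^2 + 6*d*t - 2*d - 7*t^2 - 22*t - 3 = d^2 + d*(6*t - 5) - 7*t^2 + 21*t - 14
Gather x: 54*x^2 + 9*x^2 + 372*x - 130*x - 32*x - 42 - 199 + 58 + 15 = 63*x^2 + 210*x - 168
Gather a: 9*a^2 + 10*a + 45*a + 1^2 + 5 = 9*a^2 + 55*a + 6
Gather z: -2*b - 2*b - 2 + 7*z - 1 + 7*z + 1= -4*b + 14*z - 2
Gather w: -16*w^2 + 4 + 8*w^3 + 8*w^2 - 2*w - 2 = 8*w^3 - 8*w^2 - 2*w + 2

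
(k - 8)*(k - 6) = k^2 - 14*k + 48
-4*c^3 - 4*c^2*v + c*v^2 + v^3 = (-2*c + v)*(c + v)*(2*c + v)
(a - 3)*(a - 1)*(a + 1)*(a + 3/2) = a^4 - 3*a^3/2 - 11*a^2/2 + 3*a/2 + 9/2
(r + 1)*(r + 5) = r^2 + 6*r + 5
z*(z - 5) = z^2 - 5*z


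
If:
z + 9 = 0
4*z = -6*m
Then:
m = 6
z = -9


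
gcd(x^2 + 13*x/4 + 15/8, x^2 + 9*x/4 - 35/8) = 1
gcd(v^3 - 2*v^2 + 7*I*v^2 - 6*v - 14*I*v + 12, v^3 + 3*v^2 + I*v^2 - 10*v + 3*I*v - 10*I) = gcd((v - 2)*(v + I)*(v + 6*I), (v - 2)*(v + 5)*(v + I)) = v^2 + v*(-2 + I) - 2*I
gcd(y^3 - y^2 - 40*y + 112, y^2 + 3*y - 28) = y^2 + 3*y - 28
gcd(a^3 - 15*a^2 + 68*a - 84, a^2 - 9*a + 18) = a - 6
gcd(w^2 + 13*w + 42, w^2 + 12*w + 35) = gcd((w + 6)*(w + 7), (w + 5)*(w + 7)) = w + 7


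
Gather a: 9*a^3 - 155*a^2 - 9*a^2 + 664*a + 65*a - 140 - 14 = 9*a^3 - 164*a^2 + 729*a - 154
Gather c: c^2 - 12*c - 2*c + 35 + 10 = c^2 - 14*c + 45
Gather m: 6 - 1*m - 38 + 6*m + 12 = 5*m - 20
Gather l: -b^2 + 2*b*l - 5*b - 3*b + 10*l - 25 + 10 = -b^2 - 8*b + l*(2*b + 10) - 15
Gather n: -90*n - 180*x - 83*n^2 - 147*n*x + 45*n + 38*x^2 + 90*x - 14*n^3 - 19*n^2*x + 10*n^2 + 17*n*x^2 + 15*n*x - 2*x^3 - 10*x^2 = -14*n^3 + n^2*(-19*x - 73) + n*(17*x^2 - 132*x - 45) - 2*x^3 + 28*x^2 - 90*x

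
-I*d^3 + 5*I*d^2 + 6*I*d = d*(d - 6)*(-I*d - I)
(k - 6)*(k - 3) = k^2 - 9*k + 18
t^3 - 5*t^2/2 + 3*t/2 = t*(t - 3/2)*(t - 1)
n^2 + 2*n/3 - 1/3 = (n - 1/3)*(n + 1)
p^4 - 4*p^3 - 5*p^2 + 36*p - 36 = (p - 3)*(p - 2)^2*(p + 3)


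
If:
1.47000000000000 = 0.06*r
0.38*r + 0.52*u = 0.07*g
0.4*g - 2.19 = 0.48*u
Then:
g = -19.09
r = 24.50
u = -20.47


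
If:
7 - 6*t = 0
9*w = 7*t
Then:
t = 7/6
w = 49/54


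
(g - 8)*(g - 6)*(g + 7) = g^3 - 7*g^2 - 50*g + 336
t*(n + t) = n*t + t^2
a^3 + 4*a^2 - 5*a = a*(a - 1)*(a + 5)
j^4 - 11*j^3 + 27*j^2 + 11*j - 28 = (j - 7)*(j - 4)*(j - 1)*(j + 1)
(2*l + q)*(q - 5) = 2*l*q - 10*l + q^2 - 5*q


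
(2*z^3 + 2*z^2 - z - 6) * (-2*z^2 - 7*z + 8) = -4*z^5 - 18*z^4 + 4*z^3 + 35*z^2 + 34*z - 48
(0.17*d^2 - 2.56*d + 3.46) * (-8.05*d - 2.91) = -1.3685*d^3 + 20.1133*d^2 - 20.4034*d - 10.0686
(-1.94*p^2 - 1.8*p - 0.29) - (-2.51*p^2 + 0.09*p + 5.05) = 0.57*p^2 - 1.89*p - 5.34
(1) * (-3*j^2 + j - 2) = -3*j^2 + j - 2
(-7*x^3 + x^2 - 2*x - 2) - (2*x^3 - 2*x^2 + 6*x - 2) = -9*x^3 + 3*x^2 - 8*x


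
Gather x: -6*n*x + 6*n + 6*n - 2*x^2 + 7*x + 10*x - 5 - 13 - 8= 12*n - 2*x^2 + x*(17 - 6*n) - 26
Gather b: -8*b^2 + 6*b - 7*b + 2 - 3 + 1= -8*b^2 - b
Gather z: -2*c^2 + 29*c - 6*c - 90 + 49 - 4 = -2*c^2 + 23*c - 45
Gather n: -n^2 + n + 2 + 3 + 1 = -n^2 + n + 6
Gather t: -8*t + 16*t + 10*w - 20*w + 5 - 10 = 8*t - 10*w - 5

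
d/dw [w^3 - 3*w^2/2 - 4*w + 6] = 3*w^2 - 3*w - 4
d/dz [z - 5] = 1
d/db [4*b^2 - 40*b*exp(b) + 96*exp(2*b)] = -40*b*exp(b) + 8*b + 192*exp(2*b) - 40*exp(b)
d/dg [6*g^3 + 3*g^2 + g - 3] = 18*g^2 + 6*g + 1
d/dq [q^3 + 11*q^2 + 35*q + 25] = 3*q^2 + 22*q + 35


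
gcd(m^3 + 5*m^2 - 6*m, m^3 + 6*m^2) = m^2 + 6*m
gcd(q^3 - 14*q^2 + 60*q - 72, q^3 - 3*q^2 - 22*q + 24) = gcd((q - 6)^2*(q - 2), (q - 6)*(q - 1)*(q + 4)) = q - 6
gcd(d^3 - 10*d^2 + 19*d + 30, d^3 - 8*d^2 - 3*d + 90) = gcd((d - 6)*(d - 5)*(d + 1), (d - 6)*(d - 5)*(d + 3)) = d^2 - 11*d + 30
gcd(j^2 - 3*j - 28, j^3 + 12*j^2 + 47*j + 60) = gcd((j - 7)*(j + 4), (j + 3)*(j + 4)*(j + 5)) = j + 4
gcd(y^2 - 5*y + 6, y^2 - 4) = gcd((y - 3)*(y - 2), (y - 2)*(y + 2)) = y - 2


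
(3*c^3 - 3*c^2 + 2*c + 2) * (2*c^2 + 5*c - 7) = 6*c^5 + 9*c^4 - 32*c^3 + 35*c^2 - 4*c - 14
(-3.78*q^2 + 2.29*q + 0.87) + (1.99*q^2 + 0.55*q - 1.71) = -1.79*q^2 + 2.84*q - 0.84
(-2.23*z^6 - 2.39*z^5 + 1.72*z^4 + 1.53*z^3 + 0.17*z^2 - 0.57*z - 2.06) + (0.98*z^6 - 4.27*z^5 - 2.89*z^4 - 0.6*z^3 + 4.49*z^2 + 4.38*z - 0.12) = -1.25*z^6 - 6.66*z^5 - 1.17*z^4 + 0.93*z^3 + 4.66*z^2 + 3.81*z - 2.18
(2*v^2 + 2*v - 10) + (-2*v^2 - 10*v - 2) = -8*v - 12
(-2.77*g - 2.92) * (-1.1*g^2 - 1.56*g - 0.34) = 3.047*g^3 + 7.5332*g^2 + 5.497*g + 0.9928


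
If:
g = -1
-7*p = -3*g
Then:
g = -1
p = -3/7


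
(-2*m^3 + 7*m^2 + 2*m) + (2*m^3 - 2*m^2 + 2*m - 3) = 5*m^2 + 4*m - 3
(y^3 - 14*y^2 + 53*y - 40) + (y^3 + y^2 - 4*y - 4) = 2*y^3 - 13*y^2 + 49*y - 44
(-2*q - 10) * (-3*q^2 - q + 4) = 6*q^3 + 32*q^2 + 2*q - 40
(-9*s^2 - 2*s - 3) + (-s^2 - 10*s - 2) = -10*s^2 - 12*s - 5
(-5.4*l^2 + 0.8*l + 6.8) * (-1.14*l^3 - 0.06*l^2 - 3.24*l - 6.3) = 6.156*l^5 - 0.588*l^4 + 9.696*l^3 + 31.02*l^2 - 27.072*l - 42.84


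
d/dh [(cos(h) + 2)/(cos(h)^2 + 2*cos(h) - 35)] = (cos(h)^2 + 4*cos(h) + 39)*sin(h)/(cos(h)^2 + 2*cos(h) - 35)^2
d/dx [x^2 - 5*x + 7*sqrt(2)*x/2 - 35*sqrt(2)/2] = 2*x - 5 + 7*sqrt(2)/2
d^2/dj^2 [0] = 0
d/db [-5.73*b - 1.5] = -5.73000000000000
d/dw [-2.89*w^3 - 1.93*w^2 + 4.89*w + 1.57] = -8.67*w^2 - 3.86*w + 4.89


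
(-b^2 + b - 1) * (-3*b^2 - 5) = 3*b^4 - 3*b^3 + 8*b^2 - 5*b + 5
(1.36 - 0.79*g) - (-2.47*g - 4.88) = 1.68*g + 6.24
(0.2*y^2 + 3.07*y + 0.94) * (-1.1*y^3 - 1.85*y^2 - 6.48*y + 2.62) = -0.22*y^5 - 3.747*y^4 - 8.0095*y^3 - 21.1086*y^2 + 1.9522*y + 2.4628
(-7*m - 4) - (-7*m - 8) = 4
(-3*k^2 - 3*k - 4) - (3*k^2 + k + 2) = -6*k^2 - 4*k - 6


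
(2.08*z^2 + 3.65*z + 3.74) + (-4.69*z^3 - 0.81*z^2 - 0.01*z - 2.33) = -4.69*z^3 + 1.27*z^2 + 3.64*z + 1.41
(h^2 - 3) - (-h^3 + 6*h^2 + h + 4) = h^3 - 5*h^2 - h - 7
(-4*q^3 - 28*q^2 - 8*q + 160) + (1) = -4*q^3 - 28*q^2 - 8*q + 161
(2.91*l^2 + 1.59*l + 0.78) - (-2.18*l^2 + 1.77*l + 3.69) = 5.09*l^2 - 0.18*l - 2.91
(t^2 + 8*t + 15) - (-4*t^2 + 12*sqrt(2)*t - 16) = 5*t^2 - 12*sqrt(2)*t + 8*t + 31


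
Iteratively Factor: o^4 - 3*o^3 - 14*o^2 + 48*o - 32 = (o - 4)*(o^3 + o^2 - 10*o + 8) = (o - 4)*(o - 1)*(o^2 + 2*o - 8) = (o - 4)*(o - 1)*(o + 4)*(o - 2)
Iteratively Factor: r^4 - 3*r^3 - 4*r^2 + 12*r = (r)*(r^3 - 3*r^2 - 4*r + 12) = r*(r - 2)*(r^2 - r - 6) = r*(r - 2)*(r + 2)*(r - 3)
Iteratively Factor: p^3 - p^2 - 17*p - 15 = (p - 5)*(p^2 + 4*p + 3) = (p - 5)*(p + 1)*(p + 3)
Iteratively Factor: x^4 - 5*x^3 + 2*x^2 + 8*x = (x + 1)*(x^3 - 6*x^2 + 8*x) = (x - 2)*(x + 1)*(x^2 - 4*x) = (x - 4)*(x - 2)*(x + 1)*(x)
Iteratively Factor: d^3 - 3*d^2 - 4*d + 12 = (d - 3)*(d^2 - 4) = (d - 3)*(d + 2)*(d - 2)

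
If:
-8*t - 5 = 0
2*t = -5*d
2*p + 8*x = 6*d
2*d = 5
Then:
No Solution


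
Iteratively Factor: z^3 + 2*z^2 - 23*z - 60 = (z - 5)*(z^2 + 7*z + 12) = (z - 5)*(z + 3)*(z + 4)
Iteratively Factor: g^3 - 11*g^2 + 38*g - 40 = (g - 4)*(g^2 - 7*g + 10) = (g - 4)*(g - 2)*(g - 5)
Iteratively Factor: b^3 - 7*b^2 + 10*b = (b - 2)*(b^2 - 5*b) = b*(b - 2)*(b - 5)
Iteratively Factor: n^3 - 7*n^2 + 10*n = (n)*(n^2 - 7*n + 10) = n*(n - 5)*(n - 2)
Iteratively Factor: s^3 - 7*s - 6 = (s + 1)*(s^2 - s - 6) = (s + 1)*(s + 2)*(s - 3)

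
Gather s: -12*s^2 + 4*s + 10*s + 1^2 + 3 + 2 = -12*s^2 + 14*s + 6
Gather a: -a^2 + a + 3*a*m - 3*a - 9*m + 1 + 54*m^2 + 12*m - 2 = -a^2 + a*(3*m - 2) + 54*m^2 + 3*m - 1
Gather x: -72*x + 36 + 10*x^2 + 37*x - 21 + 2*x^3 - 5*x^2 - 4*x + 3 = 2*x^3 + 5*x^2 - 39*x + 18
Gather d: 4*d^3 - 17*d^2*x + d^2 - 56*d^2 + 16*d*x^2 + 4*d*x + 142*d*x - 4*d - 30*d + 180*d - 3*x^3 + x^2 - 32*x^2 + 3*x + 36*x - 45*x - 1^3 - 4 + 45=4*d^3 + d^2*(-17*x - 55) + d*(16*x^2 + 146*x + 146) - 3*x^3 - 31*x^2 - 6*x + 40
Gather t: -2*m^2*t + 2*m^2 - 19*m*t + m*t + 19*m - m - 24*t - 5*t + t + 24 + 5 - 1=2*m^2 + 18*m + t*(-2*m^2 - 18*m - 28) + 28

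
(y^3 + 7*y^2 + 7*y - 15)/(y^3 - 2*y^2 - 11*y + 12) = (y + 5)/(y - 4)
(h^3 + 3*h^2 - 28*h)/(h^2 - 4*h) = h + 7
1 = 1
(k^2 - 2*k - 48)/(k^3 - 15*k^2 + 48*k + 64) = (k + 6)/(k^2 - 7*k - 8)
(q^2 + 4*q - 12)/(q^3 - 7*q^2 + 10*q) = (q + 6)/(q*(q - 5))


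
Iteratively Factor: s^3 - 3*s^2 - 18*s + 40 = (s - 2)*(s^2 - s - 20) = (s - 2)*(s + 4)*(s - 5)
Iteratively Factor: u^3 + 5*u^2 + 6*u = (u)*(u^2 + 5*u + 6) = u*(u + 3)*(u + 2)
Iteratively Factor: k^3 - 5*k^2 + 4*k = (k)*(k^2 - 5*k + 4) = k*(k - 1)*(k - 4)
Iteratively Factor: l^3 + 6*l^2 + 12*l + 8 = (l + 2)*(l^2 + 4*l + 4) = (l + 2)^2*(l + 2)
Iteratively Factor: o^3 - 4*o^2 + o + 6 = (o - 3)*(o^2 - o - 2) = (o - 3)*(o - 2)*(o + 1)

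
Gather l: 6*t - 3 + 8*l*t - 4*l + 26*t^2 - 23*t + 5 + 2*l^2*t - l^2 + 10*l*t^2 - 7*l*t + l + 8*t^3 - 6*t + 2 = l^2*(2*t - 1) + l*(10*t^2 + t - 3) + 8*t^3 + 26*t^2 - 23*t + 4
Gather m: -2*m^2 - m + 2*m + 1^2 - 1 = -2*m^2 + m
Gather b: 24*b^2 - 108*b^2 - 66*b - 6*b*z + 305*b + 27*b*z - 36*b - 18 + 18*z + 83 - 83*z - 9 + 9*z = -84*b^2 + b*(21*z + 203) - 56*z + 56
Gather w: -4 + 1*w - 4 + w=2*w - 8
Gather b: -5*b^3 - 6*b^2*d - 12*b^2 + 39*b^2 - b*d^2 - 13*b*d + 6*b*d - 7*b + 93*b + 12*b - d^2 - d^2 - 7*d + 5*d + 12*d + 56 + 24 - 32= -5*b^3 + b^2*(27 - 6*d) + b*(-d^2 - 7*d + 98) - 2*d^2 + 10*d + 48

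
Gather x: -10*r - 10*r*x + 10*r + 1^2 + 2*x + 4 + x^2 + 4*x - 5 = x^2 + x*(6 - 10*r)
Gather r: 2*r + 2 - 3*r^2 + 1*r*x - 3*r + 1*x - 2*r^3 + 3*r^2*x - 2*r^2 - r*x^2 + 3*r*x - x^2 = -2*r^3 + r^2*(3*x - 5) + r*(-x^2 + 4*x - 1) - x^2 + x + 2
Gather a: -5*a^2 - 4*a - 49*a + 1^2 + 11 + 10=-5*a^2 - 53*a + 22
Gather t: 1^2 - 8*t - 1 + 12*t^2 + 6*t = 12*t^2 - 2*t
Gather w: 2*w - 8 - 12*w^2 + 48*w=-12*w^2 + 50*w - 8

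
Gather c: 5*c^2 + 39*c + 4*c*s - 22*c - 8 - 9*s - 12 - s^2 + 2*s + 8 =5*c^2 + c*(4*s + 17) - s^2 - 7*s - 12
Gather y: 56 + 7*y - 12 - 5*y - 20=2*y + 24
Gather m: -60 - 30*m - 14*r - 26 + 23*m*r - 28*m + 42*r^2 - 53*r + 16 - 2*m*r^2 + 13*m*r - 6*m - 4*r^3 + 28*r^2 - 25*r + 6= m*(-2*r^2 + 36*r - 64) - 4*r^3 + 70*r^2 - 92*r - 64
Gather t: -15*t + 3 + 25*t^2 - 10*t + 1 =25*t^2 - 25*t + 4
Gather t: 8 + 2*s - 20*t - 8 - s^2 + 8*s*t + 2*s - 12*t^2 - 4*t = -s^2 + 4*s - 12*t^2 + t*(8*s - 24)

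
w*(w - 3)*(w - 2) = w^3 - 5*w^2 + 6*w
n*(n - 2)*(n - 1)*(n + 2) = n^4 - n^3 - 4*n^2 + 4*n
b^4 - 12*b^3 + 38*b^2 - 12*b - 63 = (b - 7)*(b - 3)^2*(b + 1)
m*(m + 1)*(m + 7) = m^3 + 8*m^2 + 7*m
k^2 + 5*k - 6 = (k - 1)*(k + 6)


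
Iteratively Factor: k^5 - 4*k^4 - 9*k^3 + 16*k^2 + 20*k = (k - 5)*(k^4 + k^3 - 4*k^2 - 4*k) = (k - 5)*(k + 2)*(k^3 - k^2 - 2*k) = (k - 5)*(k - 2)*(k + 2)*(k^2 + k) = (k - 5)*(k - 2)*(k + 1)*(k + 2)*(k)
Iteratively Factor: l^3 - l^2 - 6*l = (l)*(l^2 - l - 6) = l*(l - 3)*(l + 2)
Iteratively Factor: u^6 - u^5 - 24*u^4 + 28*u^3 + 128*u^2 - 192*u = (u)*(u^5 - u^4 - 24*u^3 + 28*u^2 + 128*u - 192) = u*(u - 4)*(u^4 + 3*u^3 - 12*u^2 - 20*u + 48) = u*(u - 4)*(u + 4)*(u^3 - u^2 - 8*u + 12) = u*(u - 4)*(u - 2)*(u + 4)*(u^2 + u - 6) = u*(u - 4)*(u - 2)^2*(u + 4)*(u + 3)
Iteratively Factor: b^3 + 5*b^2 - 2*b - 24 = (b - 2)*(b^2 + 7*b + 12) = (b - 2)*(b + 4)*(b + 3)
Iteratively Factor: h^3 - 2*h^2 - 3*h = (h)*(h^2 - 2*h - 3) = h*(h - 3)*(h + 1)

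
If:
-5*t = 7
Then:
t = -7/5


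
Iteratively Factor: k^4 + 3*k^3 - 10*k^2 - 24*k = (k + 4)*(k^3 - k^2 - 6*k) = (k - 3)*(k + 4)*(k^2 + 2*k) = k*(k - 3)*(k + 4)*(k + 2)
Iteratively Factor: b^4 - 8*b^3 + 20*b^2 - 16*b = (b - 4)*(b^3 - 4*b^2 + 4*b) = b*(b - 4)*(b^2 - 4*b + 4) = b*(b - 4)*(b - 2)*(b - 2)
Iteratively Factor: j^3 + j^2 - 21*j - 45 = (j + 3)*(j^2 - 2*j - 15) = (j - 5)*(j + 3)*(j + 3)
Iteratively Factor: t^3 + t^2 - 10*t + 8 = (t - 1)*(t^2 + 2*t - 8) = (t - 2)*(t - 1)*(t + 4)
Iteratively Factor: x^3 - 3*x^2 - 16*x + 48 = (x - 4)*(x^2 + x - 12) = (x - 4)*(x - 3)*(x + 4)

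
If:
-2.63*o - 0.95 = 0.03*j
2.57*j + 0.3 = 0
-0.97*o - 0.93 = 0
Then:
No Solution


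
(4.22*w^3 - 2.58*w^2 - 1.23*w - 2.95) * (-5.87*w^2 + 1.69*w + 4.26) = -24.7714*w^5 + 22.2764*w^4 + 20.8371*w^3 + 4.247*w^2 - 10.2253*w - 12.567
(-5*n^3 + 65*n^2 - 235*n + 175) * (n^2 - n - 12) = -5*n^5 + 70*n^4 - 240*n^3 - 370*n^2 + 2645*n - 2100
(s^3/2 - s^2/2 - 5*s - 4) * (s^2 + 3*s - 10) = s^5/2 + s^4 - 23*s^3/2 - 14*s^2 + 38*s + 40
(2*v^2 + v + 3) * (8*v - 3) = 16*v^3 + 2*v^2 + 21*v - 9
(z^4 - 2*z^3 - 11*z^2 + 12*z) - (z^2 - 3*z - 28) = z^4 - 2*z^3 - 12*z^2 + 15*z + 28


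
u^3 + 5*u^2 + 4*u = u*(u + 1)*(u + 4)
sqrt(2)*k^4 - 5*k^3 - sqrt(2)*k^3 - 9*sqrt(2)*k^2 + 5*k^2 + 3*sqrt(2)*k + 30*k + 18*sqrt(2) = (k - 3)*(k + 2)*(k - 3*sqrt(2))*(sqrt(2)*k + 1)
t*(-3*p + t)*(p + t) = -3*p^2*t - 2*p*t^2 + t^3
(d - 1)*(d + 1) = d^2 - 1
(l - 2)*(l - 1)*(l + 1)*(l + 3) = l^4 + l^3 - 7*l^2 - l + 6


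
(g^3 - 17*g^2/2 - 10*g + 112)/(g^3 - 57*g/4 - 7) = 2*(g - 8)/(2*g + 1)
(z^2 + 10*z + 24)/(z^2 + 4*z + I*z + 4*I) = (z + 6)/(z + I)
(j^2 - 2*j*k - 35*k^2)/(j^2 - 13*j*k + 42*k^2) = (j + 5*k)/(j - 6*k)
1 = 1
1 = 1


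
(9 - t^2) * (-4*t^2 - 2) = 4*t^4 - 34*t^2 - 18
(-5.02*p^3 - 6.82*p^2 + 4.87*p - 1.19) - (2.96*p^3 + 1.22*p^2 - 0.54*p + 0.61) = -7.98*p^3 - 8.04*p^2 + 5.41*p - 1.8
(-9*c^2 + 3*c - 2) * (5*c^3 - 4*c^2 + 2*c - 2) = -45*c^5 + 51*c^4 - 40*c^3 + 32*c^2 - 10*c + 4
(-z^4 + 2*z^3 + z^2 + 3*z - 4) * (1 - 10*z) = 10*z^5 - 21*z^4 - 8*z^3 - 29*z^2 + 43*z - 4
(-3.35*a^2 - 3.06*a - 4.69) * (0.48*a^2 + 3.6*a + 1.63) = -1.608*a^4 - 13.5288*a^3 - 18.7277*a^2 - 21.8718*a - 7.6447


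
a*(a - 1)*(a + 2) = a^3 + a^2 - 2*a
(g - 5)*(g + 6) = g^2 + g - 30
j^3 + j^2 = j^2*(j + 1)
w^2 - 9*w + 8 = (w - 8)*(w - 1)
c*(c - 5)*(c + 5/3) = c^3 - 10*c^2/3 - 25*c/3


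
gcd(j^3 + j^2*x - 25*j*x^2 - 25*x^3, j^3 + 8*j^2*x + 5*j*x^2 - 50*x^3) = j + 5*x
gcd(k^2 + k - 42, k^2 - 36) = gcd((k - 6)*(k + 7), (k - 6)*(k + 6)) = k - 6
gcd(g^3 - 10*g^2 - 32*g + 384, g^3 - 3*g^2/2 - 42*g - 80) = g - 8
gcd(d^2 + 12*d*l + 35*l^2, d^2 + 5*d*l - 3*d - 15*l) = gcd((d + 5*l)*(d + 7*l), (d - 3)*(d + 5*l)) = d + 5*l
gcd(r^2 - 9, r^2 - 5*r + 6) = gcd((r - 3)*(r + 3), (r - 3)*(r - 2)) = r - 3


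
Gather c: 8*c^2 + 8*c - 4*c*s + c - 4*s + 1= 8*c^2 + c*(9 - 4*s) - 4*s + 1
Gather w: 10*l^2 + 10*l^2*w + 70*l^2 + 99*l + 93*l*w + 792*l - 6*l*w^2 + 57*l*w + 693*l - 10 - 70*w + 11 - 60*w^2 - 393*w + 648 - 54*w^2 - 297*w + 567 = 80*l^2 + 1584*l + w^2*(-6*l - 114) + w*(10*l^2 + 150*l - 760) + 1216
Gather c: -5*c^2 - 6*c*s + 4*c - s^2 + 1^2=-5*c^2 + c*(4 - 6*s) - s^2 + 1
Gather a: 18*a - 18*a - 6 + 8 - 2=0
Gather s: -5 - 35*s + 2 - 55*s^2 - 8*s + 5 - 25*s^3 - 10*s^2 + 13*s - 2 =-25*s^3 - 65*s^2 - 30*s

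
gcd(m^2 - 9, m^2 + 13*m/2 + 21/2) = m + 3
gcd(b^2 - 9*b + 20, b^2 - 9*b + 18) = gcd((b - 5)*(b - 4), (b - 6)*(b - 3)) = 1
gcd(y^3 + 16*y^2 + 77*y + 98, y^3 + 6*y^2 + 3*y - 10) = y + 2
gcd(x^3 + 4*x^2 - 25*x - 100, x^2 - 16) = x + 4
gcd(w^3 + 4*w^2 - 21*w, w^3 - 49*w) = w^2 + 7*w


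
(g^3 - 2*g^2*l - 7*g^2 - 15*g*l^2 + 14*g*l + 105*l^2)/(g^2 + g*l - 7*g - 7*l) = (g^2 - 2*g*l - 15*l^2)/(g + l)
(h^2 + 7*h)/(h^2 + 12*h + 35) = h/(h + 5)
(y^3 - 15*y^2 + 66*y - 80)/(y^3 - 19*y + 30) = (y^2 - 13*y + 40)/(y^2 + 2*y - 15)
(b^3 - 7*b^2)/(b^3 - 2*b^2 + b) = b*(b - 7)/(b^2 - 2*b + 1)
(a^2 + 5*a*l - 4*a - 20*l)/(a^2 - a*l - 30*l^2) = (a - 4)/(a - 6*l)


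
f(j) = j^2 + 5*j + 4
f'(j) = 2*j + 5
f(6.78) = 83.87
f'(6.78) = 18.56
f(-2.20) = -2.16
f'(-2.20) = 0.60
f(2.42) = 21.96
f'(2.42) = 9.84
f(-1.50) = -1.25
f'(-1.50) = 2.00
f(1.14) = 11.00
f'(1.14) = 7.28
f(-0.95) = 0.15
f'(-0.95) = 3.10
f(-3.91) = -0.26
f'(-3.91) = -2.82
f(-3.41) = -1.42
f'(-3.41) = -1.82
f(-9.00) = 40.00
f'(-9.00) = -13.00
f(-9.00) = 40.00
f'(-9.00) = -13.00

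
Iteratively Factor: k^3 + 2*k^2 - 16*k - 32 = (k + 2)*(k^2 - 16) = (k + 2)*(k + 4)*(k - 4)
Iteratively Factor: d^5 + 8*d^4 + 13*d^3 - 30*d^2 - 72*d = (d)*(d^4 + 8*d^3 + 13*d^2 - 30*d - 72) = d*(d + 3)*(d^3 + 5*d^2 - 2*d - 24) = d*(d - 2)*(d + 3)*(d^2 + 7*d + 12) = d*(d - 2)*(d + 3)*(d + 4)*(d + 3)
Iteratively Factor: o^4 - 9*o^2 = (o + 3)*(o^3 - 3*o^2) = o*(o + 3)*(o^2 - 3*o) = o*(o - 3)*(o + 3)*(o)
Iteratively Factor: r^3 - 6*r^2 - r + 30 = (r + 2)*(r^2 - 8*r + 15) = (r - 5)*(r + 2)*(r - 3)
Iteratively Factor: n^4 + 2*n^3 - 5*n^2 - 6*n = (n - 2)*(n^3 + 4*n^2 + 3*n) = (n - 2)*(n + 1)*(n^2 + 3*n) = (n - 2)*(n + 1)*(n + 3)*(n)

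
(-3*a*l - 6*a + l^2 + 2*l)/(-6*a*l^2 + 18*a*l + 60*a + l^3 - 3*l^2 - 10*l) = (3*a - l)/(6*a*l - 30*a - l^2 + 5*l)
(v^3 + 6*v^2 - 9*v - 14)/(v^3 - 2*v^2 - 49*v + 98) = (v + 1)/(v - 7)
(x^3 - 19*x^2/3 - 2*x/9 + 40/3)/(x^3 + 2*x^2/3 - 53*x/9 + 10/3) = (3*x^2 - 14*x - 24)/(3*x^2 + 7*x - 6)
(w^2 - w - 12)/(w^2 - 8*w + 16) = (w + 3)/(w - 4)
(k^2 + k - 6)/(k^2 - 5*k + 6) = (k + 3)/(k - 3)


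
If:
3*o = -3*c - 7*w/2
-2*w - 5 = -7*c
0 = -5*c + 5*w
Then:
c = 1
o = -13/6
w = 1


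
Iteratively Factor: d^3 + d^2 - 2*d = (d - 1)*(d^2 + 2*d) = d*(d - 1)*(d + 2)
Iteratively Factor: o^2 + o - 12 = (o - 3)*(o + 4)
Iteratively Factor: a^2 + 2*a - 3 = (a + 3)*(a - 1)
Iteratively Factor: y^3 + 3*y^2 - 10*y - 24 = (y - 3)*(y^2 + 6*y + 8) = (y - 3)*(y + 2)*(y + 4)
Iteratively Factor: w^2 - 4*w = (w)*(w - 4)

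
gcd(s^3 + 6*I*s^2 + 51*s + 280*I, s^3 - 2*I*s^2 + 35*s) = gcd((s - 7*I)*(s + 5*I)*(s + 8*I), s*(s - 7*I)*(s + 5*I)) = s^2 - 2*I*s + 35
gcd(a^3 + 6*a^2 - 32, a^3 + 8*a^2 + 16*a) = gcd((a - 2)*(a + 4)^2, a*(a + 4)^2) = a^2 + 8*a + 16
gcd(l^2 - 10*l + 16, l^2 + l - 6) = l - 2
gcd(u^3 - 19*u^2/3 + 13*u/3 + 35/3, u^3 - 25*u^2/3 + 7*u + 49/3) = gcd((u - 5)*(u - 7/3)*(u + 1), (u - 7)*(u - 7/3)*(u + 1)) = u^2 - 4*u/3 - 7/3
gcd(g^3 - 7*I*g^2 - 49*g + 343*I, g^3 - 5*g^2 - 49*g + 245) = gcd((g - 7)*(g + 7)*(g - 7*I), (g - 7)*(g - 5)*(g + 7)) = g^2 - 49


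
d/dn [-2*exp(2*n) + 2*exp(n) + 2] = (2 - 4*exp(n))*exp(n)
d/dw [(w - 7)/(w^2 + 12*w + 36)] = (20 - w)/(w^3 + 18*w^2 + 108*w + 216)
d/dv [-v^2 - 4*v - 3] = -2*v - 4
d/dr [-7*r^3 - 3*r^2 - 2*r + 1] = -21*r^2 - 6*r - 2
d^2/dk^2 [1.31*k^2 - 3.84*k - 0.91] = 2.62000000000000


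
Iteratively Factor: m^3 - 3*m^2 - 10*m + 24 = (m - 2)*(m^2 - m - 12) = (m - 4)*(m - 2)*(m + 3)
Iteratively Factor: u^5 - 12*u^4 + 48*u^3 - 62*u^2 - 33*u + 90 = (u - 3)*(u^4 - 9*u^3 + 21*u^2 + u - 30) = (u - 3)^2*(u^3 - 6*u^2 + 3*u + 10) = (u - 5)*(u - 3)^2*(u^2 - u - 2) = (u - 5)*(u - 3)^2*(u + 1)*(u - 2)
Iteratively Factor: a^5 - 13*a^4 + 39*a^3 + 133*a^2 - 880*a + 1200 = (a - 5)*(a^4 - 8*a^3 - a^2 + 128*a - 240) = (a - 5)^2*(a^3 - 3*a^2 - 16*a + 48) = (a - 5)^2*(a - 4)*(a^2 + a - 12) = (a - 5)^2*(a - 4)*(a + 4)*(a - 3)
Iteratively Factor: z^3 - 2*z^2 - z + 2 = (z + 1)*(z^2 - 3*z + 2) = (z - 1)*(z + 1)*(z - 2)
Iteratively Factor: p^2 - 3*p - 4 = (p + 1)*(p - 4)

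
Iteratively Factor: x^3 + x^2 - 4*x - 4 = (x + 2)*(x^2 - x - 2) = (x - 2)*(x + 2)*(x + 1)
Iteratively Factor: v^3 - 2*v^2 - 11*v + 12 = (v - 1)*(v^2 - v - 12) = (v - 4)*(v - 1)*(v + 3)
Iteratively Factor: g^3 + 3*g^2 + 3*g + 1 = (g + 1)*(g^2 + 2*g + 1) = (g + 1)^2*(g + 1)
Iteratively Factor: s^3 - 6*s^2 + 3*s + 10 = (s - 5)*(s^2 - s - 2) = (s - 5)*(s + 1)*(s - 2)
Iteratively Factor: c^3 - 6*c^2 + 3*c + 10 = (c + 1)*(c^2 - 7*c + 10) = (c - 2)*(c + 1)*(c - 5)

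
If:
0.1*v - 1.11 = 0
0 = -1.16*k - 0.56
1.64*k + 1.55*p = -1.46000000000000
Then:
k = -0.48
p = -0.43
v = 11.10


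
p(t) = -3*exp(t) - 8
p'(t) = -3*exp(t)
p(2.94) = -64.75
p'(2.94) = -56.75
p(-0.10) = -10.71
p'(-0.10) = -2.71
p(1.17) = -17.67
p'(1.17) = -9.67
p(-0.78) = -9.38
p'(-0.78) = -1.38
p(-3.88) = -8.06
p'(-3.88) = -0.06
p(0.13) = -11.42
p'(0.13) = -3.42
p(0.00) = -11.00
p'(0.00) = -3.00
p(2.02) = -30.61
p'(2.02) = -22.61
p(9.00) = -24317.25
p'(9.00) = -24309.25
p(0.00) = -11.00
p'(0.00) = -3.00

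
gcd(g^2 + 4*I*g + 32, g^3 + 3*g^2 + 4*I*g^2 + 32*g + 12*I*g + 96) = g^2 + 4*I*g + 32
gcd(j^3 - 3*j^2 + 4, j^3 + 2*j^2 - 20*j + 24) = j^2 - 4*j + 4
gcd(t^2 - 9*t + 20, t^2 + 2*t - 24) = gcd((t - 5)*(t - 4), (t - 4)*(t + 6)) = t - 4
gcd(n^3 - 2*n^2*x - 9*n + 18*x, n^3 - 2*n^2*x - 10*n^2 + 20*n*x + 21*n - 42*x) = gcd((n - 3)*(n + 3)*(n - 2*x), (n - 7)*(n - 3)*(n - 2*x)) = -n^2 + 2*n*x + 3*n - 6*x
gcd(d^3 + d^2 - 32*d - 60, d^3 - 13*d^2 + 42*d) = d - 6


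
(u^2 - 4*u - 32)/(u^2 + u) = (u^2 - 4*u - 32)/(u*(u + 1))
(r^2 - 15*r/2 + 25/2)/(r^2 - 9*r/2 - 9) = (-2*r^2 + 15*r - 25)/(-2*r^2 + 9*r + 18)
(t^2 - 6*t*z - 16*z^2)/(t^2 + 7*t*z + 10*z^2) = (t - 8*z)/(t + 5*z)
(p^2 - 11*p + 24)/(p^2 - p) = (p^2 - 11*p + 24)/(p*(p - 1))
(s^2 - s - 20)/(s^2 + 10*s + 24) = (s - 5)/(s + 6)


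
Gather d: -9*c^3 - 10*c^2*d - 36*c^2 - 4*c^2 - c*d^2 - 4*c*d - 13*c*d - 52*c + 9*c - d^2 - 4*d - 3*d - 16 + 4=-9*c^3 - 40*c^2 - 43*c + d^2*(-c - 1) + d*(-10*c^2 - 17*c - 7) - 12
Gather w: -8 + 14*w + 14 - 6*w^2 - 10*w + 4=-6*w^2 + 4*w + 10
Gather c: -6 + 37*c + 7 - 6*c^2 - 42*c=-6*c^2 - 5*c + 1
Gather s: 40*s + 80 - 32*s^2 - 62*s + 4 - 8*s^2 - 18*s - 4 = -40*s^2 - 40*s + 80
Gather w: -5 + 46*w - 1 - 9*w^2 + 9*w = -9*w^2 + 55*w - 6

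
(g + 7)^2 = g^2 + 14*g + 49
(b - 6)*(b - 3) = b^2 - 9*b + 18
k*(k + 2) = k^2 + 2*k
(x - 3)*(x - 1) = x^2 - 4*x + 3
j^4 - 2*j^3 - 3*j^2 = j^2*(j - 3)*(j + 1)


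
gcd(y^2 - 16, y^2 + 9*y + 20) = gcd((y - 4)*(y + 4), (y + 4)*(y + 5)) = y + 4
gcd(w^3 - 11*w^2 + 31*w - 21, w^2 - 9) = w - 3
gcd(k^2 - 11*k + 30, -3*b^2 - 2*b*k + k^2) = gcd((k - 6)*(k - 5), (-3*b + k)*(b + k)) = 1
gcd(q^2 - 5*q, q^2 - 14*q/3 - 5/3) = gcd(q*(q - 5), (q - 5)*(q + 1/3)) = q - 5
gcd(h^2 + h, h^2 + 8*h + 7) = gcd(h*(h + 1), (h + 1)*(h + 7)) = h + 1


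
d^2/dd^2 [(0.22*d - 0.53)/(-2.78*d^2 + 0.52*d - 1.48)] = (-(0.22*d - 0.53)*(5.56*d - 0.52)*(11.12*d - 1.04) + (3.6696*d - 3.1756)*(2.78*d^2 - 0.52*d + 1.48))/(2.78*d^2 - 0.52*d + 1.48)^3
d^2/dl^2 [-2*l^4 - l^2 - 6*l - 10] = -24*l^2 - 2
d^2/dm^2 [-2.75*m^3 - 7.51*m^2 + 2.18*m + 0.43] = -16.5*m - 15.02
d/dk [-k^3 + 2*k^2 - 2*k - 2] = -3*k^2 + 4*k - 2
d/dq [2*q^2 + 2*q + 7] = 4*q + 2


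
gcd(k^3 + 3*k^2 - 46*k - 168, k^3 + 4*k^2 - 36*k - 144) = k^2 + 10*k + 24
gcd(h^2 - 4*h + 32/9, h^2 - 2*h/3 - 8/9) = h - 4/3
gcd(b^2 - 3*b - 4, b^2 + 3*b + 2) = b + 1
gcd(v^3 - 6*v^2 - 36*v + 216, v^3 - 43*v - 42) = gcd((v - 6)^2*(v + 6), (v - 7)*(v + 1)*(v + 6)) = v + 6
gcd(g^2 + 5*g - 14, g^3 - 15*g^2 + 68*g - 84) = g - 2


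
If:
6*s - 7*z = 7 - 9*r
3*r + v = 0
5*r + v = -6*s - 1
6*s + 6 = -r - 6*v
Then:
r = 5/19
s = -29/114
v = -15/19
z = -117/133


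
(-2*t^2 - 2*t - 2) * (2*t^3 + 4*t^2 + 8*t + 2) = -4*t^5 - 12*t^4 - 28*t^3 - 28*t^2 - 20*t - 4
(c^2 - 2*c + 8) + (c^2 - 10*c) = 2*c^2 - 12*c + 8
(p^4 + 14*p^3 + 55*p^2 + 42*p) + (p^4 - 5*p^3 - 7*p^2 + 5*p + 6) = 2*p^4 + 9*p^3 + 48*p^2 + 47*p + 6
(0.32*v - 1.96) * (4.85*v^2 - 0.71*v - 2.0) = 1.552*v^3 - 9.7332*v^2 + 0.7516*v + 3.92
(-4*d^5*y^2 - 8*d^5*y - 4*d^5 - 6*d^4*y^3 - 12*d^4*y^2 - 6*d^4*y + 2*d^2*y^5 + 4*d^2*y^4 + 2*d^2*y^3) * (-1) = 4*d^5*y^2 + 8*d^5*y + 4*d^5 + 6*d^4*y^3 + 12*d^4*y^2 + 6*d^4*y - 2*d^2*y^5 - 4*d^2*y^4 - 2*d^2*y^3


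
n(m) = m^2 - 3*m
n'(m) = 2*m - 3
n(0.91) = -1.90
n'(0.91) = -1.18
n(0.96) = -1.96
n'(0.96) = -1.08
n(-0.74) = 2.77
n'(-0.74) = -4.48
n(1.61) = -2.24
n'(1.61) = 0.22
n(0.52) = -1.29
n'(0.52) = -1.96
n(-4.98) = 39.74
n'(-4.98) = -12.96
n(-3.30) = 20.79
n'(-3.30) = -9.60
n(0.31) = -0.83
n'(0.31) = -2.38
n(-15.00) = 270.00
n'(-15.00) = -33.00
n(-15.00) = 270.00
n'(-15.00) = -33.00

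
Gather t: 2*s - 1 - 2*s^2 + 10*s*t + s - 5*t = -2*s^2 + 3*s + t*(10*s - 5) - 1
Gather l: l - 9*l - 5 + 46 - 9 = 32 - 8*l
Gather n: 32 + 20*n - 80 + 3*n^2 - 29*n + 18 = 3*n^2 - 9*n - 30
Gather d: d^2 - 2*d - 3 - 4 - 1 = d^2 - 2*d - 8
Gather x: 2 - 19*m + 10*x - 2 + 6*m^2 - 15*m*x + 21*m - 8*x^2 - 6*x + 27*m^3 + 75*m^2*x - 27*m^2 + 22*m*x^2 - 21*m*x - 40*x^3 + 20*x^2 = 27*m^3 - 21*m^2 + 2*m - 40*x^3 + x^2*(22*m + 12) + x*(75*m^2 - 36*m + 4)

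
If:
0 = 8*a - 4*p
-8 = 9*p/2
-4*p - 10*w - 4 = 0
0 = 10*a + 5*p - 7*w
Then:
No Solution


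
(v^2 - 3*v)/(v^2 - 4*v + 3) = v/(v - 1)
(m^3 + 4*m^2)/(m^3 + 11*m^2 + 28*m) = m/(m + 7)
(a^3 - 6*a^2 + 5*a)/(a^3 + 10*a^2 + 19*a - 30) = a*(a - 5)/(a^2 + 11*a + 30)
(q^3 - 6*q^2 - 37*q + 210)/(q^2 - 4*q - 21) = (q^2 + q - 30)/(q + 3)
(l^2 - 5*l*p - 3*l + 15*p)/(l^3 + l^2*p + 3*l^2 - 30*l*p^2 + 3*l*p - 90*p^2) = (l - 3)/(l^2 + 6*l*p + 3*l + 18*p)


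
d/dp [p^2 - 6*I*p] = 2*p - 6*I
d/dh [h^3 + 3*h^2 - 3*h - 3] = 3*h^2 + 6*h - 3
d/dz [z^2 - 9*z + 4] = 2*z - 9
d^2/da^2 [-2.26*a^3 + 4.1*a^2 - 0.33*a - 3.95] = 8.2 - 13.56*a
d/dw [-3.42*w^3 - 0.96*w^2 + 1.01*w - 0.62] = -10.26*w^2 - 1.92*w + 1.01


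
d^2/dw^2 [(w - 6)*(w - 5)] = 2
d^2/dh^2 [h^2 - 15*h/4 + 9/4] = 2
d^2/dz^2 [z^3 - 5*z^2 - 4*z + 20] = 6*z - 10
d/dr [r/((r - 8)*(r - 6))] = (48 - r^2)/(r^4 - 28*r^3 + 292*r^2 - 1344*r + 2304)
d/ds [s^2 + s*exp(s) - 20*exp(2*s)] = s*exp(s) + 2*s - 40*exp(2*s) + exp(s)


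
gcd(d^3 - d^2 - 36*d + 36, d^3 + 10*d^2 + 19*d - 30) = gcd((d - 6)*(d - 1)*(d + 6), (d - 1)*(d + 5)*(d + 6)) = d^2 + 5*d - 6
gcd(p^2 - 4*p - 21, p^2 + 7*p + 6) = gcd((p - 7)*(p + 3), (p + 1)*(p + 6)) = 1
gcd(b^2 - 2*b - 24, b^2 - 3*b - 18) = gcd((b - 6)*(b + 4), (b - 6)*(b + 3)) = b - 6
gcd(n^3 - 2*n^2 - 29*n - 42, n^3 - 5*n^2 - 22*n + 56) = n - 7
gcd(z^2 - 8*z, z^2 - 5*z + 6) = 1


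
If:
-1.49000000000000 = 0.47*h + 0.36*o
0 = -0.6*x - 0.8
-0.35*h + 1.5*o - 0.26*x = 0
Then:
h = -2.54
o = -0.82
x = -1.33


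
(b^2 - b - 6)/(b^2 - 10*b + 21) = (b + 2)/(b - 7)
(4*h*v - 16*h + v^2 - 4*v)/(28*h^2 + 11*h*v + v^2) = (v - 4)/(7*h + v)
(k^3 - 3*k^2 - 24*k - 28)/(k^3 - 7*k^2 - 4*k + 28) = (k + 2)/(k - 2)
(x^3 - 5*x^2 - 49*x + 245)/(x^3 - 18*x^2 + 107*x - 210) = (x + 7)/(x - 6)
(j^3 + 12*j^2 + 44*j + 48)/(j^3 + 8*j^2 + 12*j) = (j + 4)/j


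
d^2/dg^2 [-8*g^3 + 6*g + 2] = -48*g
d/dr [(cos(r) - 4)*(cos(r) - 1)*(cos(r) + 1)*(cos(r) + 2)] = 2*(-2*cos(r)^3 + 3*cos(r)^2 + 9*cos(r) - 1)*sin(r)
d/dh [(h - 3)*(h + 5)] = 2*h + 2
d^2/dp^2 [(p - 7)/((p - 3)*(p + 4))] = 2*(p^3 - 21*p^2 + 15*p - 79)/(p^6 + 3*p^5 - 33*p^4 - 71*p^3 + 396*p^2 + 432*p - 1728)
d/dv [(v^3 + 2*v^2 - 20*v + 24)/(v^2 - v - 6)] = (v^4 - 2*v^3 - 72*v + 144)/(v^4 - 2*v^3 - 11*v^2 + 12*v + 36)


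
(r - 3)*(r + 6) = r^2 + 3*r - 18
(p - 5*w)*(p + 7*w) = p^2 + 2*p*w - 35*w^2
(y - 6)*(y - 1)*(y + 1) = y^3 - 6*y^2 - y + 6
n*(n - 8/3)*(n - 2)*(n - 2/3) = n^4 - 16*n^3/3 + 76*n^2/9 - 32*n/9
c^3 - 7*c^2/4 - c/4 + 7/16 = (c - 7/4)*(c - 1/2)*(c + 1/2)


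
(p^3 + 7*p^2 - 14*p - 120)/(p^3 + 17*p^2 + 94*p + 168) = (p^2 + p - 20)/(p^2 + 11*p + 28)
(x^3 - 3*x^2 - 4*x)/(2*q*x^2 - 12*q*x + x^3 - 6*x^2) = (x^2 - 3*x - 4)/(2*q*x - 12*q + x^2 - 6*x)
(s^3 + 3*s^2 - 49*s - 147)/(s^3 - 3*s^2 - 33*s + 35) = (s^2 + 10*s + 21)/(s^2 + 4*s - 5)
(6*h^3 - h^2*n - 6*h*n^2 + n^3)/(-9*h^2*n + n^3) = (-6*h^3 + h^2*n + 6*h*n^2 - n^3)/(n*(9*h^2 - n^2))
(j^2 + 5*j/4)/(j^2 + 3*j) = (j + 5/4)/(j + 3)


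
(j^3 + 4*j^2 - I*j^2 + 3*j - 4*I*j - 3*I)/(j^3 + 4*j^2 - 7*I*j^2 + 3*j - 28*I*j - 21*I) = (j - I)/(j - 7*I)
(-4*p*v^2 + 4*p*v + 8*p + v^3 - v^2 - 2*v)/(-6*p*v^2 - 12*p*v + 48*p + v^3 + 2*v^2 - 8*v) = (4*p*v + 4*p - v^2 - v)/(6*p*v + 24*p - v^2 - 4*v)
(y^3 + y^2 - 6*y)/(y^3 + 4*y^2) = (y^2 + y - 6)/(y*(y + 4))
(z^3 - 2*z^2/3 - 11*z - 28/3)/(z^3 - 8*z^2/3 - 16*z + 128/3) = (3*z^2 + 10*z + 7)/(3*z^2 + 4*z - 32)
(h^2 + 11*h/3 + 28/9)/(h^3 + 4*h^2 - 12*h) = (9*h^2 + 33*h + 28)/(9*h*(h^2 + 4*h - 12))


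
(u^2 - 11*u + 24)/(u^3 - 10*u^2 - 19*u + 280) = (u - 3)/(u^2 - 2*u - 35)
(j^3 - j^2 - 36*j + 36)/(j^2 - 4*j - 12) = (j^2 + 5*j - 6)/(j + 2)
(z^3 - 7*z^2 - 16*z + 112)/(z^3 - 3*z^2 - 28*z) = (z - 4)/z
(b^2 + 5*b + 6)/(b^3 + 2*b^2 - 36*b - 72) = (b + 3)/(b^2 - 36)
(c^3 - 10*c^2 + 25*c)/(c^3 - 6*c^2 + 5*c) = (c - 5)/(c - 1)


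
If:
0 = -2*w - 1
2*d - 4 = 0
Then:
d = 2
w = -1/2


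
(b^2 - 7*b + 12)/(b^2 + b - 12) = (b - 4)/(b + 4)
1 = 1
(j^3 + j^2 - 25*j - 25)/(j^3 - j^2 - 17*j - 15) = (j + 5)/(j + 3)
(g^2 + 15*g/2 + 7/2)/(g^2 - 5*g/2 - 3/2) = (g + 7)/(g - 3)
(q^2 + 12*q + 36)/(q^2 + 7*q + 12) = (q^2 + 12*q + 36)/(q^2 + 7*q + 12)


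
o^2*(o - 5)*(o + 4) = o^4 - o^3 - 20*o^2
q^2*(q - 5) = q^3 - 5*q^2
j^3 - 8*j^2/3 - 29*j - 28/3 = (j - 7)*(j + 1/3)*(j + 4)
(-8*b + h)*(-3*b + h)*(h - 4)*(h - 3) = 24*b^2*h^2 - 168*b^2*h + 288*b^2 - 11*b*h^3 + 77*b*h^2 - 132*b*h + h^4 - 7*h^3 + 12*h^2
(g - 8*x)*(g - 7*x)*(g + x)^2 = g^4 - 13*g^3*x + 27*g^2*x^2 + 97*g*x^3 + 56*x^4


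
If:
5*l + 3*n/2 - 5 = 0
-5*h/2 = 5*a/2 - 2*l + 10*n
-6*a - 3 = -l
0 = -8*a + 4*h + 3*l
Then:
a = -1879/5178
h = -6953/5178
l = 710/863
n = 510/863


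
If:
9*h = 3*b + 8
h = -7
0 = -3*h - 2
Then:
No Solution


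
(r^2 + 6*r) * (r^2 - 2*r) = r^4 + 4*r^3 - 12*r^2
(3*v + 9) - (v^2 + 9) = -v^2 + 3*v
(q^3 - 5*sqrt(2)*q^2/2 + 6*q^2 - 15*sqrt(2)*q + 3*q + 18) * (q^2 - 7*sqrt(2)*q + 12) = q^5 - 19*sqrt(2)*q^4/2 + 6*q^4 - 57*sqrt(2)*q^3 + 50*q^3 - 51*sqrt(2)*q^2 + 300*q^2 - 306*sqrt(2)*q + 36*q + 216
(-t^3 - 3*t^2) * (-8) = 8*t^3 + 24*t^2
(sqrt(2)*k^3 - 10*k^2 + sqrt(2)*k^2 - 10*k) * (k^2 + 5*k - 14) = sqrt(2)*k^5 - 10*k^4 + 6*sqrt(2)*k^4 - 60*k^3 - 9*sqrt(2)*k^3 - 14*sqrt(2)*k^2 + 90*k^2 + 140*k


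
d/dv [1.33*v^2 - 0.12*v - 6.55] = 2.66*v - 0.12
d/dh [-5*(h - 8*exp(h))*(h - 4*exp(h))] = 60*h*exp(h) - 10*h - 320*exp(2*h) + 60*exp(h)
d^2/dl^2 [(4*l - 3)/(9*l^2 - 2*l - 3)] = 2*((35 - 108*l)*(-9*l^2 + 2*l + 3) - 4*(4*l - 3)*(9*l - 1)^2)/(-9*l^2 + 2*l + 3)^3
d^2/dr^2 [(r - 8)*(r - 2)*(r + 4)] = 6*r - 12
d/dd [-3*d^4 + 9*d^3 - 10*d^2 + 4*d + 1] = -12*d^3 + 27*d^2 - 20*d + 4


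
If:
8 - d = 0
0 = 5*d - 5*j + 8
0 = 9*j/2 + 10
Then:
No Solution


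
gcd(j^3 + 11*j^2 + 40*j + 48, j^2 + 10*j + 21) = j + 3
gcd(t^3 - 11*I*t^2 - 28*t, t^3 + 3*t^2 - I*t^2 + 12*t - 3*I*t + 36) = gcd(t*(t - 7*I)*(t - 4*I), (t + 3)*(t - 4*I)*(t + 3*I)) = t - 4*I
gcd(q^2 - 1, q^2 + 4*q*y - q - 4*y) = q - 1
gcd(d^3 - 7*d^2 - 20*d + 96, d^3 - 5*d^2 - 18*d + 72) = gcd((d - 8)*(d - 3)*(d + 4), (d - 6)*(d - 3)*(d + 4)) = d^2 + d - 12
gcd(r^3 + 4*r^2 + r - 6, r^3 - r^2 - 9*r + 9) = r^2 + 2*r - 3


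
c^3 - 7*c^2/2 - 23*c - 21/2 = (c - 7)*(c + 1/2)*(c + 3)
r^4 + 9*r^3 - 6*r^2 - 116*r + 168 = (r - 2)^2*(r + 6)*(r + 7)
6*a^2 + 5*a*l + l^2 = (2*a + l)*(3*a + l)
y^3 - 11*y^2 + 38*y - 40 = (y - 5)*(y - 4)*(y - 2)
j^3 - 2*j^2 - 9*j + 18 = (j - 3)*(j - 2)*(j + 3)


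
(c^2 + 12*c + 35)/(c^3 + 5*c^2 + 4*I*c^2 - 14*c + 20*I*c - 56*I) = (c + 5)/(c^2 + c*(-2 + 4*I) - 8*I)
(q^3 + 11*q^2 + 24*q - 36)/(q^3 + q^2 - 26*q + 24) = (q + 6)/(q - 4)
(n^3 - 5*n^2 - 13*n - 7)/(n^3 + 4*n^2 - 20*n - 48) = (n^3 - 5*n^2 - 13*n - 7)/(n^3 + 4*n^2 - 20*n - 48)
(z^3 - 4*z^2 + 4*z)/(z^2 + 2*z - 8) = z*(z - 2)/(z + 4)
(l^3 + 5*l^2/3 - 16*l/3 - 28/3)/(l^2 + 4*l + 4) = l - 7/3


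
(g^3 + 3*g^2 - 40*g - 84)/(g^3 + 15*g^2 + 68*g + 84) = (g - 6)/(g + 6)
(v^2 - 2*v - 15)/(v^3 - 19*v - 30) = 1/(v + 2)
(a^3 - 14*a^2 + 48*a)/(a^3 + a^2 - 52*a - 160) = a*(a - 6)/(a^2 + 9*a + 20)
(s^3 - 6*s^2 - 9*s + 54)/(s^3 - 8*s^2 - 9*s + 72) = (s - 6)/(s - 8)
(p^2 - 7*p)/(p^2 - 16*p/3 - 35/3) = 3*p/(3*p + 5)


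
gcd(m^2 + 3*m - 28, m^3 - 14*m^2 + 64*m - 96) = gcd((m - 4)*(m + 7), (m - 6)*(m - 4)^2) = m - 4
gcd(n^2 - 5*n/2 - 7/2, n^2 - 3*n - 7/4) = n - 7/2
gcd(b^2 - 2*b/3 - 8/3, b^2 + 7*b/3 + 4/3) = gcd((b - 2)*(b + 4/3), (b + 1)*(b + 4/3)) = b + 4/3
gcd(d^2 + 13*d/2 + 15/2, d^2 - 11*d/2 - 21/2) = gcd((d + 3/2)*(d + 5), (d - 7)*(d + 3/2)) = d + 3/2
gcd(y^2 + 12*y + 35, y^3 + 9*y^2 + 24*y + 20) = y + 5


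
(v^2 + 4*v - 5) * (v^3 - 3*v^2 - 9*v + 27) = v^5 + v^4 - 26*v^3 + 6*v^2 + 153*v - 135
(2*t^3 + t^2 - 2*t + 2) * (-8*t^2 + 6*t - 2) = -16*t^5 + 4*t^4 + 18*t^3 - 30*t^2 + 16*t - 4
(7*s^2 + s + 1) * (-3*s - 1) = -21*s^3 - 10*s^2 - 4*s - 1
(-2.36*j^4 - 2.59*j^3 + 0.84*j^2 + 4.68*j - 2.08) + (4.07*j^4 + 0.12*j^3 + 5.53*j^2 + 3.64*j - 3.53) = 1.71*j^4 - 2.47*j^3 + 6.37*j^2 + 8.32*j - 5.61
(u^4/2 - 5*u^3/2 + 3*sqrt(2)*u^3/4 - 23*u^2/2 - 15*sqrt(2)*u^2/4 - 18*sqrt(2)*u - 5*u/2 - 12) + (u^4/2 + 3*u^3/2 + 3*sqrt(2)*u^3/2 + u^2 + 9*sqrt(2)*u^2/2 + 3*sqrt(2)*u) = u^4 - u^3 + 9*sqrt(2)*u^3/4 - 21*u^2/2 + 3*sqrt(2)*u^2/4 - 15*sqrt(2)*u - 5*u/2 - 12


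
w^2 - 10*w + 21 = (w - 7)*(w - 3)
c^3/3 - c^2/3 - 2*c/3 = c*(c/3 + 1/3)*(c - 2)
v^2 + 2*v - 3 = (v - 1)*(v + 3)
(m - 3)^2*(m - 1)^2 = m^4 - 8*m^3 + 22*m^2 - 24*m + 9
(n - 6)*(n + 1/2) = n^2 - 11*n/2 - 3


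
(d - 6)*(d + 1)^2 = d^3 - 4*d^2 - 11*d - 6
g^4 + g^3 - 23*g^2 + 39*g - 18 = (g - 3)*(g - 1)^2*(g + 6)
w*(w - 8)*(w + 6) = w^3 - 2*w^2 - 48*w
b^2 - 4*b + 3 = (b - 3)*(b - 1)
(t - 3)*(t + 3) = t^2 - 9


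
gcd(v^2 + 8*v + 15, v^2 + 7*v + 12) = v + 3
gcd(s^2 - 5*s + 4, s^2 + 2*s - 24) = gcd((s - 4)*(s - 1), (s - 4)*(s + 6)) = s - 4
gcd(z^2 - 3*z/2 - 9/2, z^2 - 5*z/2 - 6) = z + 3/2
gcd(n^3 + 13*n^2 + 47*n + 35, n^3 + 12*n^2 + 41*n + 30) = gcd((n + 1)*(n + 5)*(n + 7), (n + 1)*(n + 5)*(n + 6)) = n^2 + 6*n + 5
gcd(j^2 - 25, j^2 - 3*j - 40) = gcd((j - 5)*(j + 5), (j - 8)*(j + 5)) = j + 5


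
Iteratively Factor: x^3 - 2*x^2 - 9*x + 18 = (x + 3)*(x^2 - 5*x + 6) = (x - 3)*(x + 3)*(x - 2)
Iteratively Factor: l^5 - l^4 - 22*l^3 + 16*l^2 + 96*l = (l + 4)*(l^4 - 5*l^3 - 2*l^2 + 24*l) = (l + 2)*(l + 4)*(l^3 - 7*l^2 + 12*l) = (l - 3)*(l + 2)*(l + 4)*(l^2 - 4*l) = (l - 4)*(l - 3)*(l + 2)*(l + 4)*(l)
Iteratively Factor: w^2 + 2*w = (w)*(w + 2)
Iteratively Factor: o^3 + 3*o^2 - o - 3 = (o + 1)*(o^2 + 2*o - 3) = (o - 1)*(o + 1)*(o + 3)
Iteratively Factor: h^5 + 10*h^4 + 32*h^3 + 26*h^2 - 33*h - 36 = (h + 3)*(h^4 + 7*h^3 + 11*h^2 - 7*h - 12) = (h + 1)*(h + 3)*(h^3 + 6*h^2 + 5*h - 12) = (h + 1)*(h + 3)*(h + 4)*(h^2 + 2*h - 3) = (h + 1)*(h + 3)^2*(h + 4)*(h - 1)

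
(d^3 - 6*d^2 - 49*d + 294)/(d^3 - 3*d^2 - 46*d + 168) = (d - 7)/(d - 4)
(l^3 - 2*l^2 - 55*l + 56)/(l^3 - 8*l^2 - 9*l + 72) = (l^2 + 6*l - 7)/(l^2 - 9)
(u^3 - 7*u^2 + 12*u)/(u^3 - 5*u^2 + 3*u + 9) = u*(u - 4)/(u^2 - 2*u - 3)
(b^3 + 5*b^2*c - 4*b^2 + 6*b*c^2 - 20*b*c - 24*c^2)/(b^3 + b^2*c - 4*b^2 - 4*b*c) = (b^2 + 5*b*c + 6*c^2)/(b*(b + c))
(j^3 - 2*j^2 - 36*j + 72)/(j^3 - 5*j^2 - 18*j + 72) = (j^2 + 4*j - 12)/(j^2 + j - 12)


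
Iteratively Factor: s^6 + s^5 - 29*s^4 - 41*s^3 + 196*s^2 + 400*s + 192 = (s + 3)*(s^5 - 2*s^4 - 23*s^3 + 28*s^2 + 112*s + 64) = (s - 4)*(s + 3)*(s^4 + 2*s^3 - 15*s^2 - 32*s - 16) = (s - 4)*(s + 3)*(s + 4)*(s^3 - 2*s^2 - 7*s - 4) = (s - 4)*(s + 1)*(s + 3)*(s + 4)*(s^2 - 3*s - 4) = (s - 4)^2*(s + 1)*(s + 3)*(s + 4)*(s + 1)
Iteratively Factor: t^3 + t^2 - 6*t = (t)*(t^2 + t - 6) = t*(t - 2)*(t + 3)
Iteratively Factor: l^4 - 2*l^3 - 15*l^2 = (l)*(l^3 - 2*l^2 - 15*l) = l*(l - 5)*(l^2 + 3*l) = l*(l - 5)*(l + 3)*(l)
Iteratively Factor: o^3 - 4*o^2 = (o - 4)*(o^2) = o*(o - 4)*(o)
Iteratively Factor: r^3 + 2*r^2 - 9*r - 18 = (r + 3)*(r^2 - r - 6) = (r + 2)*(r + 3)*(r - 3)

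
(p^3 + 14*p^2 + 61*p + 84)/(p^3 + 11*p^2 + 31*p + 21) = (p + 4)/(p + 1)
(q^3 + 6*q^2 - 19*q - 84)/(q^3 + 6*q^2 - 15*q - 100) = (q^2 + 10*q + 21)/(q^2 + 10*q + 25)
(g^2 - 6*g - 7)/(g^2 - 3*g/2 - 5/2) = 2*(g - 7)/(2*g - 5)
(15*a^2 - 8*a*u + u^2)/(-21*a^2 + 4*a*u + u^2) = (-5*a + u)/(7*a + u)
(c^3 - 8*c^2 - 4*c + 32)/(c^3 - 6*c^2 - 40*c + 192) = (c^2 - 4)/(c^2 + 2*c - 24)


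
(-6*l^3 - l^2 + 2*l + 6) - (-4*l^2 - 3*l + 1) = -6*l^3 + 3*l^2 + 5*l + 5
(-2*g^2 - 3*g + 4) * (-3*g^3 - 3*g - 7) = 6*g^5 + 9*g^4 - 6*g^3 + 23*g^2 + 9*g - 28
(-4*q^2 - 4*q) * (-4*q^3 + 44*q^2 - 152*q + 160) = 16*q^5 - 160*q^4 + 432*q^3 - 32*q^2 - 640*q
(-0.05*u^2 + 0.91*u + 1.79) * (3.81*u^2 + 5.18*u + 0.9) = -0.1905*u^4 + 3.2081*u^3 + 11.4887*u^2 + 10.0912*u + 1.611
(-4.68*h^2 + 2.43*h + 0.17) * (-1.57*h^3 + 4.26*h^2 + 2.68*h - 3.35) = 7.3476*h^5 - 23.7519*h^4 - 2.4575*h^3 + 22.9146*h^2 - 7.6849*h - 0.5695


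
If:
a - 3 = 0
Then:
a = 3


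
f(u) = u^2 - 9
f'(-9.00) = -18.00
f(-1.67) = -6.21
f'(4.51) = 9.02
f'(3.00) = 6.00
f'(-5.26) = -10.52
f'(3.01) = 6.02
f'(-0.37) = -0.74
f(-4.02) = 7.16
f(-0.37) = -8.86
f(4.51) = 11.34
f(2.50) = -2.75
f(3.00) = 0.00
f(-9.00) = 72.00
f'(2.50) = 5.00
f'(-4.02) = -8.04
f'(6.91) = 13.82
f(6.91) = 38.75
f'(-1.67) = -3.34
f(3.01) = 0.06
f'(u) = 2*u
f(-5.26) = 18.67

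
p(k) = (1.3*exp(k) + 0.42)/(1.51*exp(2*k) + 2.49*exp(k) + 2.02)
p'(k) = (1.3*exp(k) + 0.42)*(-3.02*exp(2*k) - 2.49*exp(k))/(1.51*exp(2*k) + 2.49*exp(k) + 2.02)^2 + 1.3*exp(k)/(1.51*exp(2*k) + 2.49*exp(k) + 2.02)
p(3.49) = 0.03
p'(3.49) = -0.02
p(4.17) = 0.01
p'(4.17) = -0.01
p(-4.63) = 0.21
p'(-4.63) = 0.00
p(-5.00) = 0.21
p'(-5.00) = 0.00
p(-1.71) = 0.26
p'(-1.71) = 0.04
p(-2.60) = 0.23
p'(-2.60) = 0.02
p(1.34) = 0.16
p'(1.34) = -0.11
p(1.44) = 0.15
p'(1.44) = -0.11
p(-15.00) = 0.21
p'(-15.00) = 0.00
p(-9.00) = 0.21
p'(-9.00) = 0.00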